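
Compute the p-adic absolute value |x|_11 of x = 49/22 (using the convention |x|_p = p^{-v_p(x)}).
|49/22|_11 = 11

Step 1 — compute v_11(x) by factoring powers of 11 out of the numerator and denominator: v_11(49/22) = -1. Step 2 — apply |x|_p = p^{-v_p(x)} = 11^{1} = 11.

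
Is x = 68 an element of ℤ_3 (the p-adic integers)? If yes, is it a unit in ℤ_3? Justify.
x ∈ ℤ_3^× (unit); v_3(x) = 0

ℤ_3 = {x ∈ ℚ_3 : v_3(x) ≥ 0} and ℤ_3^× = {x ∈ ℤ_3 : v_3(x) = 0}. Here v_3(68) = v_3(num) − v_3(den) = 0; compare against these criteria.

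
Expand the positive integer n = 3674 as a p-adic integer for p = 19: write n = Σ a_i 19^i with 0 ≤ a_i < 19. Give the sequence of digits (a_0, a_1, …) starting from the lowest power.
(a_0, a_1, …) = (7, 3, 10)

Repeated division by 19 gives the digits low-to-high: 3674 = 7 + 3·19^1 + 10·19^2. Digit sequence: (7, 3, 10).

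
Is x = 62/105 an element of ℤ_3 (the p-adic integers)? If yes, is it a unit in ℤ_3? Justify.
x ∉ ℤ_3 (v_3(x) = -1 < 0)

ℤ_3 = {x ∈ ℚ_3 : v_3(x) ≥ 0} and ℤ_3^× = {x ∈ ℤ_3 : v_3(x) = 0}. Here v_3(62/105) = v_3(num) − v_3(den) = -1; compare against these criteria.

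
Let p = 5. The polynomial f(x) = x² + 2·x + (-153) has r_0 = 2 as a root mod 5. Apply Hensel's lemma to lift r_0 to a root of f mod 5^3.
r_2 = 22 (mod 125)

Hensel: r_{i+1} = r_i − f(r_i)·(f′(r_i))^{-1} mod 5^{i+2}, f′(x) = 2x + 2. Iterate:
  r_0 = 2 (mod 5)
  r_1 = 22 (mod 25)
  r_2 = 22 (mod 125)
Final: r = 22 satisfies f(r) ≡ 0 mod 5^3.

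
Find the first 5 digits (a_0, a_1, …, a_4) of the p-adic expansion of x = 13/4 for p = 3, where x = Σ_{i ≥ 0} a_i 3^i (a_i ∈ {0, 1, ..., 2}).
(a_0, …, a_4) = (1, 0, 1, 2, 0)

v_3(13/4) = 0 (numerator and denominator both coprime to 3), so x ∈ ℤ_3^×. Compute digits iteratively via a_i = x_i mod 3, x_{i+1} = (x_i − a_i)/3, with x_0 = x:
  x_0 = 13/4;  a_0 = 1;  x_1 = (x_0 − 1)/3 = 3/4
  x_1 = 3/4;  a_1 = 0;  x_2 = (x_1 − 0)/3 = 1/4
  x_2 = 1/4;  a_2 = 1;  x_3 = (x_2 − 1)/3 = -1/4
  x_3 = -1/4;  a_3 = 2;  x_4 = (x_3 − 2)/3 = -3/4
  x_4 = -3/4;  a_4 = 0;  x_5 = (x_4 − 0)/3 = -1/4
Digits: (1, 0, 1, 2, 0).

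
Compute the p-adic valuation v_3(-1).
v_3(-1) = 0

v_3(n) is the largest exponent k such that 3^k divides n. Factor out: -1 = -3^0 · 1. (Sign doesn't affect v_p.) So v_3(-1) = 0.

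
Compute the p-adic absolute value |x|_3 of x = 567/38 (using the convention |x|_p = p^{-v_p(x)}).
|567/38|_3 = 1/81

Step 1 — compute v_3(x) by factoring powers of 3 out of the numerator and denominator: v_3(567/38) = 4. Step 2 — apply |x|_p = p^{-v_p(x)} = 3^{-4} = 1/81.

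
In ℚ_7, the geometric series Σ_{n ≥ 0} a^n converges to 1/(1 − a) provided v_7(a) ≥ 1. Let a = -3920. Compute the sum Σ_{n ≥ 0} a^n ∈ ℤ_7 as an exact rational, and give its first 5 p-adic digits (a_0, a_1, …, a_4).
Σ a^n = 1/(1 − a) = 1/3921;  first 5 digits = (1, 0, 4, 2, 0)

v_7(a) = 2 ≥ 1, so the series converges in ℤ_7 to 1/(1 − a) = 1/(1 − (-3920)) = 1/3921. Expand this rational in ℤ_7: compute digits iteratively via d_i = x_i mod 7, x_{i+1} = (x_i − d_i)/7. The first 5 digits are (1, 0, 4, 2, 0).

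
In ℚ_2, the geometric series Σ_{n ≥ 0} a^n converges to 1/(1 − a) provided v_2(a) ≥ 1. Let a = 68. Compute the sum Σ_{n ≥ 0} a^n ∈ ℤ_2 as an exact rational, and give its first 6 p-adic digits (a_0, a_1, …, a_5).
Σ a^n = 1/(1 − a) = -1/67;  first 6 digits = (1, 0, 1, 0, 1, 0)

v_2(a) = 2 ≥ 1, so the series converges in ℤ_2 to 1/(1 − a) = 1/(1 − 68) = -1/67. Expand this rational in ℤ_2: compute digits iteratively via d_i = x_i mod 2, x_{i+1} = (x_i − d_i)/2. The first 6 digits are (1, 0, 1, 0, 1, 0).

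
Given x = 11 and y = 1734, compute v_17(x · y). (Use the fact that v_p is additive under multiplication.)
v_17(19074) = 2

v_p(x) = 0 (factor: 11 = 17^0 · 11); v_p(y) = 2 (factor: 1734 = 17^2 · 6). Additivity: v_p(xy) = v_p(x) + v_p(y) = 0 + 2 = 2. (Direct check: xy = 19074 = 17^2 · (66).)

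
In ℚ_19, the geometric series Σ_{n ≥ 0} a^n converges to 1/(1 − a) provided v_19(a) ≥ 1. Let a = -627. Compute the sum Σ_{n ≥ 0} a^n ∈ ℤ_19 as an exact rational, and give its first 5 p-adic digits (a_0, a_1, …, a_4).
Σ a^n = 1/(1 − a) = 1/628;  first 5 digits = (1, 5, 4, 11, 9)

v_19(a) = 1 ≥ 1, so the series converges in ℤ_19 to 1/(1 − a) = 1/(1 − (-627)) = 1/628. Expand this rational in ℤ_19: compute digits iteratively via d_i = x_i mod 19, x_{i+1} = (x_i − d_i)/19. The first 5 digits are (1, 5, 4, 11, 9).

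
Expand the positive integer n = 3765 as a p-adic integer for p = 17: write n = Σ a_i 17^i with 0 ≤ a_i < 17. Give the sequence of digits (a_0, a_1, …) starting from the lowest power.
(a_0, a_1, …) = (8, 0, 13)

Repeated division by 17 gives the digits low-to-high: 3765 = 8 + 13·17^2. Digit sequence: (8, 0, 13).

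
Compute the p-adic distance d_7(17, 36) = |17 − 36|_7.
d_7(17, 36) = 1

Step 1 — x − y = 17 − 36 = -19. Step 2 — v_7(-19) = 0 (factor: -19 = −(7^0 · 19); the sign does not affect v_p). Step 3 — |x − y|_7 = 7^{0} = 1.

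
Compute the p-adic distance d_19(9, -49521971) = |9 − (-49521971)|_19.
d_19(9, -49521971) = 1/2476099

Step 1 — x − y = 9 − (-49521971) = 49521980. Step 2 — v_19(49521980) = 5 (factor: 49521980 = (19^5 · 20); the sign does not affect v_p). Step 3 — |x − y|_19 = 19^{-5} = 1/2476099.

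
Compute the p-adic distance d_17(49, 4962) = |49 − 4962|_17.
d_17(49, 4962) = 1/4913

Step 1 — x − y = 49 − 4962 = -4913. Step 2 — v_17(-4913) = 3 (factor: -4913 = −(17^3 · 1); the sign does not affect v_p). Step 3 — |x − y|_17 = 17^{-3} = 1/4913.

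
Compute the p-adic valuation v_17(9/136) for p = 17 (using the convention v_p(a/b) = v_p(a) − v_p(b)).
v_17(9/136) = -1

Factor powers of 17 from the numerator and denominator of the reduced fraction: 9 = 17^0 · 9 and 136 = 17^1 · 8. Apply v_p(a/b) = v_p(a) − v_p(b): v_17(9/136) = 0 − 1 = -1.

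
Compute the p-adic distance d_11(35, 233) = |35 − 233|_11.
d_11(35, 233) = 1/11

Step 1 — x − y = 35 − 233 = -198. Step 2 — v_11(-198) = 1 (factor: -198 = −(11^1 · 18); the sign does not affect v_p). Step 3 — |x − y|_11 = 11^{-1} = 1/11.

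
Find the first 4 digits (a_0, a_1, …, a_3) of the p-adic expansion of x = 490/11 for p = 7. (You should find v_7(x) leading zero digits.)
(a_0, …, a_3) = (0, 0, 6, 5)

v_7(490/11) = 2, so a_0 = ... = a_1 = 0. Factor out: x = 7^2 · u with u = 10/11 a unit in ℤ_7. Expand u iteratively via a_{v+i} = u_i mod 7, u_{i+1} = (u_i − a_{v+i})/7:
  u_0 = 10/11;  a_2 = 6;  u_1 = (u_0 − 6)/7 = -8/11
  u_1 = -8/11;  a_3 = 5;  u_2 = (u_1 − 5)/7 = -9/11
Digits: (0, 0, 6, 5).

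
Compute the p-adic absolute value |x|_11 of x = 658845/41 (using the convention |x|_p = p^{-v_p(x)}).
|658845/41|_11 = 1/14641

Step 1 — compute v_11(x) by factoring powers of 11 out of the numerator and denominator: v_11(658845/41) = 4. Step 2 — apply |x|_p = p^{-v_p(x)} = 11^{-4} = 1/14641.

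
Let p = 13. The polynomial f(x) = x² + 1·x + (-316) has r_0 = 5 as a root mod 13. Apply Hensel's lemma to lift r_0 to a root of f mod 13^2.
r_1 = 31 (mod 169)

Hensel: r_{i+1} = r_i − f(r_i)·(f′(r_i))^{-1} mod 13^{i+2}, f′(x) = 2x + 1. Iterate:
  r_0 = 5 (mod 13)
  r_1 = 31 (mod 169)
Final: r = 31 satisfies f(r) ≡ 0 mod 13^2.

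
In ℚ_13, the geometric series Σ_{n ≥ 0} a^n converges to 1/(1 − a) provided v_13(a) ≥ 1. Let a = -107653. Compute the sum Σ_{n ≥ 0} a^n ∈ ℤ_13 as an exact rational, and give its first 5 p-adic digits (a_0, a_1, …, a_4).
Σ a^n = 1/(1 − a) = 1/107654;  first 5 digits = (1, 0, 0, 3, 9)

v_13(a) = 3 ≥ 1, so the series converges in ℤ_13 to 1/(1 − a) = 1/(1 − (-107653)) = 1/107654. Expand this rational in ℤ_13: compute digits iteratively via d_i = x_i mod 13, x_{i+1} = (x_i − d_i)/13. The first 5 digits are (1, 0, 0, 3, 9).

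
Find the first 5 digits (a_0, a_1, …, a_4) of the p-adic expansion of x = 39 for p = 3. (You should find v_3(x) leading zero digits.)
(a_0, …, a_4) = (0, 1, 1, 1, 0)

v_3(39) = 1, so a_0 = ... = a_0 = 0. Factor out: x = 3^1 · u with u = 13 a unit in ℤ_3. Expand u iteratively via a_{v+i} = u_i mod 3, u_{i+1} = (u_i − a_{v+i})/3:
  u_0 = 13;  a_1 = 1;  u_1 = (u_0 − 1)/3 = 4
  u_1 = 4;  a_2 = 1;  u_2 = (u_1 − 1)/3 = 1
  u_2 = 1;  a_3 = 1;  u_3 = (u_2 − 1)/3 = 0
  u_3 = 0;  a_4 = 0;  u_4 = (u_3 − 0)/3 = 0
Digits: (0, 1, 1, 1, 0).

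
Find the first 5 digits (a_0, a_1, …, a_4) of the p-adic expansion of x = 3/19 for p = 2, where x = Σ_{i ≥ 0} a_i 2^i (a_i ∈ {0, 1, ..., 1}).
(a_0, …, a_4) = (1, 0, 0, 0, 1)

v_2(3/19) = 0 (numerator and denominator both coprime to 2), so x ∈ ℤ_2^×. Compute digits iteratively via a_i = x_i mod 2, x_{i+1} = (x_i − a_i)/2, with x_0 = x:
  x_0 = 3/19;  a_0 = 1;  x_1 = (x_0 − 1)/2 = -8/19
  x_1 = -8/19;  a_1 = 0;  x_2 = (x_1 − 0)/2 = -4/19
  x_2 = -4/19;  a_2 = 0;  x_3 = (x_2 − 0)/2 = -2/19
  x_3 = -2/19;  a_3 = 0;  x_4 = (x_3 − 0)/2 = -1/19
  x_4 = -1/19;  a_4 = 1;  x_5 = (x_4 − 1)/2 = -10/19
Digits: (1, 0, 0, 0, 1).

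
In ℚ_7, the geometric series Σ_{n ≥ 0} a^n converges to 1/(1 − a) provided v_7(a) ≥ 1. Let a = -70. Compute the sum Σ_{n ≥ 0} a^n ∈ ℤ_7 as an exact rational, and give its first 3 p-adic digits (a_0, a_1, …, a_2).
Σ a^n = 1/(1 − a) = 1/71;  first 3 digits = (1, 4, 0)

v_7(a) = 1 ≥ 1, so the series converges in ℤ_7 to 1/(1 − a) = 1/(1 − (-70)) = 1/71. Expand this rational in ℤ_7: compute digits iteratively via d_i = x_i mod 7, x_{i+1} = (x_i − d_i)/7. The first 3 digits are (1, 4, 0).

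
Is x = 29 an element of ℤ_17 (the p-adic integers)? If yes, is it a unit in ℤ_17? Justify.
x ∈ ℤ_17^× (unit); v_17(x) = 0

ℤ_17 = {x ∈ ℚ_17 : v_17(x) ≥ 0} and ℤ_17^× = {x ∈ ℤ_17 : v_17(x) = 0}. Here v_17(29) = v_17(num) − v_17(den) = 0; compare against these criteria.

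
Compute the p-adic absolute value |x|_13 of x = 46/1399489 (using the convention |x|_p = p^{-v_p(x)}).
|46/1399489|_13 = 28561

Step 1 — compute v_13(x) by factoring powers of 13 out of the numerator and denominator: v_13(46/1399489) = -4. Step 2 — apply |x|_p = p^{-v_p(x)} = 13^{4} = 28561.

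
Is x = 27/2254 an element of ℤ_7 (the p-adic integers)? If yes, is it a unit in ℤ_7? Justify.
x ∉ ℤ_7 (v_7(x) = -2 < 0)

ℤ_7 = {x ∈ ℚ_7 : v_7(x) ≥ 0} and ℤ_7^× = {x ∈ ℤ_7 : v_7(x) = 0}. Here v_7(27/2254) = v_7(num) − v_7(den) = -2; compare against these criteria.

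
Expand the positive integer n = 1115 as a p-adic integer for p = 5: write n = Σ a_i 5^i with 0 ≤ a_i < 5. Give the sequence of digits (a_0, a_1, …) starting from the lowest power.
(a_0, a_1, …) = (0, 3, 4, 3, 1)

Repeated division by 5 gives the digits low-to-high: 1115 = 3·5^1 + 4·5^2 + 3·5^3 + 1·5^4. Digit sequence: (0, 3, 4, 3, 1).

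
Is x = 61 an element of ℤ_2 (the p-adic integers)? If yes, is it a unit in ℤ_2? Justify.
x ∈ ℤ_2^× (unit); v_2(x) = 0

ℤ_2 = {x ∈ ℚ_2 : v_2(x) ≥ 0} and ℤ_2^× = {x ∈ ℤ_2 : v_2(x) = 0}. Here v_2(61) = v_2(num) − v_2(den) = 0; compare against these criteria.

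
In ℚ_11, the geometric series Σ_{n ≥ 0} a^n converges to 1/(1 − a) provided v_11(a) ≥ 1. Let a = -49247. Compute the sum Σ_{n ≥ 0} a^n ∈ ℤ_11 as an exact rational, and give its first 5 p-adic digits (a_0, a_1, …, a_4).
Σ a^n = 1/(1 − a) = 1/49248;  first 5 digits = (1, 0, 0, 7, 7)

v_11(a) = 3 ≥ 1, so the series converges in ℤ_11 to 1/(1 − a) = 1/(1 − (-49247)) = 1/49248. Expand this rational in ℤ_11: compute digits iteratively via d_i = x_i mod 11, x_{i+1} = (x_i − d_i)/11. The first 5 digits are (1, 0, 0, 7, 7).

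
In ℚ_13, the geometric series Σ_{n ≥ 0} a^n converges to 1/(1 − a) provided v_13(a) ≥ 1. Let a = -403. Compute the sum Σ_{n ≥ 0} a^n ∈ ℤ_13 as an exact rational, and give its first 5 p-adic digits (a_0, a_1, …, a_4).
Σ a^n = 1/(1 − a) = 1/404;  first 5 digits = (1, 8, 9, 0, 3)

v_13(a) = 1 ≥ 1, so the series converges in ℤ_13 to 1/(1 − a) = 1/(1 − (-403)) = 1/404. Expand this rational in ℤ_13: compute digits iteratively via d_i = x_i mod 13, x_{i+1} = (x_i − d_i)/13. The first 5 digits are (1, 8, 9, 0, 3).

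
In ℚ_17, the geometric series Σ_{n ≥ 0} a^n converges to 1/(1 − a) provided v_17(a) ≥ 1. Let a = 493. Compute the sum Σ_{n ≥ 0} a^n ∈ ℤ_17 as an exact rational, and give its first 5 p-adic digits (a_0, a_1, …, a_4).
Σ a^n = 1/(1 − a) = -1/492;  first 5 digits = (1, 12, 9, 9, 5)

v_17(a) = 1 ≥ 1, so the series converges in ℤ_17 to 1/(1 − a) = 1/(1 − 493) = -1/492. Expand this rational in ℤ_17: compute digits iteratively via d_i = x_i mod 17, x_{i+1} = (x_i − d_i)/17. The first 5 digits are (1, 12, 9, 9, 5).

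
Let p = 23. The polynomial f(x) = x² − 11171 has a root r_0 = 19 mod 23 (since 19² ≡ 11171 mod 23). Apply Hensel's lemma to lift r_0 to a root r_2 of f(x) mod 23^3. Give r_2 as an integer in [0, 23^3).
r_2 = 2503 (mod 12167)

Hensel's recurrence: r_{i+1} = r_i − f(r_i)·(f′(r_i))^{-1} mod 23^{i+2}, with f′(x) = 2x. Iterate:
  r_0 = 19 (mod 23)
  r_1 = 387 (mod 529)
  r_2 = 2503 (mod 12167)
Final: r_2 = 2503, and one checks f(r_2) ≡ 0 mod 23^3.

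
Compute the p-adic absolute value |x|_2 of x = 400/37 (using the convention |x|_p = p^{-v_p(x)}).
|400/37|_2 = 1/16

Step 1 — compute v_2(x) by factoring powers of 2 out of the numerator and denominator: v_2(400/37) = 4. Step 2 — apply |x|_p = p^{-v_p(x)} = 2^{-4} = 1/16.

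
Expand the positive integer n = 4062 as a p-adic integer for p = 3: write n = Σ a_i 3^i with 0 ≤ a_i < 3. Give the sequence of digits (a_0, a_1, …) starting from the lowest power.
(a_0, a_1, …) = (0, 1, 1, 0, 2, 1, 2, 1)

Repeated division by 3 gives the digits low-to-high: 4062 = 1·3^1 + 1·3^2 + 2·3^4 + 1·3^5 + 2·3^6 + 1·3^7. Digit sequence: (0, 1, 1, 0, 2, 1, 2, 1).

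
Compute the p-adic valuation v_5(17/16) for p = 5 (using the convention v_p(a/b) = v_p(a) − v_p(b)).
v_5(17/16) = 0

Factor powers of 5 from the numerator and denominator of the reduced fraction: 17 = 5^0 · 17 and 16 = 5^0 · 16. Apply v_p(a/b) = v_p(a) − v_p(b): v_5(17/16) = 0 − 0 = 0.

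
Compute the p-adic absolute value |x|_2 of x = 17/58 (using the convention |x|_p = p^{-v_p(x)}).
|17/58|_2 = 2

Step 1 — compute v_2(x) by factoring powers of 2 out of the numerator and denominator: v_2(17/58) = -1. Step 2 — apply |x|_p = p^{-v_p(x)} = 2^{1} = 2.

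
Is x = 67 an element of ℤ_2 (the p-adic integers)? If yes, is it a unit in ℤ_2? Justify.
x ∈ ℤ_2^× (unit); v_2(x) = 0

ℤ_2 = {x ∈ ℚ_2 : v_2(x) ≥ 0} and ℤ_2^× = {x ∈ ℤ_2 : v_2(x) = 0}. Here v_2(67) = v_2(num) − v_2(den) = 0; compare against these criteria.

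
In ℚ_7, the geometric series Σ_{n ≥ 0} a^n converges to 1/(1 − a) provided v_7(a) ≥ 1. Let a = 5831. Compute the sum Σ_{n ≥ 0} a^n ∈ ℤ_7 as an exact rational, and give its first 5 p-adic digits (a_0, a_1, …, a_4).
Σ a^n = 1/(1 − a) = -1/5830;  first 5 digits = (1, 0, 0, 3, 2)

v_7(a) = 3 ≥ 1, so the series converges in ℤ_7 to 1/(1 − a) = 1/(1 − 5831) = -1/5830. Expand this rational in ℤ_7: compute digits iteratively via d_i = x_i mod 7, x_{i+1} = (x_i − d_i)/7. The first 5 digits are (1, 0, 0, 3, 2).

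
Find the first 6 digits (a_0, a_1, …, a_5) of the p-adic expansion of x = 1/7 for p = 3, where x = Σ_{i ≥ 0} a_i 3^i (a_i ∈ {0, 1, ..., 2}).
(a_0, …, a_5) = (1, 1, 0, 2, 1, 2)

v_3(1/7) = 0 (numerator and denominator both coprime to 3), so x ∈ ℤ_3^×. Compute digits iteratively via a_i = x_i mod 3, x_{i+1} = (x_i − a_i)/3, with x_0 = x:
  x_0 = 1/7;  a_0 = 1;  x_1 = (x_0 − 1)/3 = -2/7
  x_1 = -2/7;  a_1 = 1;  x_2 = (x_1 − 1)/3 = -3/7
  x_2 = -3/7;  a_2 = 0;  x_3 = (x_2 − 0)/3 = -1/7
  x_3 = -1/7;  a_3 = 2;  x_4 = (x_3 − 2)/3 = -5/7
  x_4 = -5/7;  a_4 = 1;  x_5 = (x_4 − 1)/3 = -4/7
  x_5 = -4/7;  a_5 = 2;  x_6 = (x_5 − 2)/3 = -6/7
Digits: (1, 1, 0, 2, 1, 2).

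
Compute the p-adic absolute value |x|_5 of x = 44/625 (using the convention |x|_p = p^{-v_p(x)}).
|44/625|_5 = 625

Step 1 — compute v_5(x) by factoring powers of 5 out of the numerator and denominator: v_5(44/625) = -4. Step 2 — apply |x|_p = p^{-v_p(x)} = 5^{4} = 625.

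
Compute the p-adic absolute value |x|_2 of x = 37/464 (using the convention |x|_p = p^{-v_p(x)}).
|37/464|_2 = 16

Step 1 — compute v_2(x) by factoring powers of 2 out of the numerator and denominator: v_2(37/464) = -4. Step 2 — apply |x|_p = p^{-v_p(x)} = 2^{4} = 16.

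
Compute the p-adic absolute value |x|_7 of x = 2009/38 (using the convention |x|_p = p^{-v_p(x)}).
|2009/38|_7 = 1/49

Step 1 — compute v_7(x) by factoring powers of 7 out of the numerator and denominator: v_7(2009/38) = 2. Step 2 — apply |x|_p = p^{-v_p(x)} = 7^{-2} = 1/49.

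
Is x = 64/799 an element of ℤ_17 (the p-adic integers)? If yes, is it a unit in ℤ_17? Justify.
x ∉ ℤ_17 (v_17(x) = -1 < 0)

ℤ_17 = {x ∈ ℚ_17 : v_17(x) ≥ 0} and ℤ_17^× = {x ∈ ℤ_17 : v_17(x) = 0}. Here v_17(64/799) = v_17(num) − v_17(den) = -1; compare against these criteria.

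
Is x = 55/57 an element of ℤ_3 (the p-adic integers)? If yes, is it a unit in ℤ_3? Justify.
x ∉ ℤ_3 (v_3(x) = -1 < 0)

ℤ_3 = {x ∈ ℚ_3 : v_3(x) ≥ 0} and ℤ_3^× = {x ∈ ℤ_3 : v_3(x) = 0}. Here v_3(55/57) = v_3(num) − v_3(den) = -1; compare against these criteria.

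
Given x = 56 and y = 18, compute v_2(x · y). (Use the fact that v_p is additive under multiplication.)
v_2(1008) = 4

v_p(x) = 3 (factor: 56 = 2^3 · 7); v_p(y) = 1 (factor: 18 = 2^1 · 9). Additivity: v_p(xy) = v_p(x) + v_p(y) = 3 + 1 = 4. (Direct check: xy = 1008 = 2^4 · (63).)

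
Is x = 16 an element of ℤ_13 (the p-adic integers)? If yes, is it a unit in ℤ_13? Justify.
x ∈ ℤ_13^× (unit); v_13(x) = 0

ℤ_13 = {x ∈ ℚ_13 : v_13(x) ≥ 0} and ℤ_13^× = {x ∈ ℤ_13 : v_13(x) = 0}. Here v_13(16) = v_13(num) − v_13(den) = 0; compare against these criteria.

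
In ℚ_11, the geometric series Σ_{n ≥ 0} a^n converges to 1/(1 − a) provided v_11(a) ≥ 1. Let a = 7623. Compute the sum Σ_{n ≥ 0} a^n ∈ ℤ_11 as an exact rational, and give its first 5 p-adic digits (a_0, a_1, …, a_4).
Σ a^n = 1/(1 − a) = -1/7622;  first 5 digits = (1, 0, 8, 5, 9)

v_11(a) = 2 ≥ 1, so the series converges in ℤ_11 to 1/(1 − a) = 1/(1 − 7623) = -1/7622. Expand this rational in ℤ_11: compute digits iteratively via d_i = x_i mod 11, x_{i+1} = (x_i − d_i)/11. The first 5 digits are (1, 0, 8, 5, 9).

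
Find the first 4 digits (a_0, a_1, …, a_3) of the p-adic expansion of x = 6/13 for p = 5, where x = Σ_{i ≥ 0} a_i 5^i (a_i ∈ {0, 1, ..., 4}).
(a_0, …, a_3) = (2, 2, 3, 2)

v_5(6/13) = 0 (numerator and denominator both coprime to 5), so x ∈ ℤ_5^×. Compute digits iteratively via a_i = x_i mod 5, x_{i+1} = (x_i − a_i)/5, with x_0 = x:
  x_0 = 6/13;  a_0 = 2;  x_1 = (x_0 − 2)/5 = -4/13
  x_1 = -4/13;  a_1 = 2;  x_2 = (x_1 − 2)/5 = -6/13
  x_2 = -6/13;  a_2 = 3;  x_3 = (x_2 − 3)/5 = -9/13
  x_3 = -9/13;  a_3 = 2;  x_4 = (x_3 − 2)/5 = -7/13
Digits: (2, 2, 3, 2).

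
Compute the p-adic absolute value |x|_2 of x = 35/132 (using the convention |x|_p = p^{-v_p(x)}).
|35/132|_2 = 4

Step 1 — compute v_2(x) by factoring powers of 2 out of the numerator and denominator: v_2(35/132) = -2. Step 2 — apply |x|_p = p^{-v_p(x)} = 2^{2} = 4.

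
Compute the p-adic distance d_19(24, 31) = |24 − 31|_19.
d_19(24, 31) = 1

Step 1 — x − y = 24 − 31 = -7. Step 2 — v_19(-7) = 0 (factor: -7 = −(19^0 · 7); the sign does not affect v_p). Step 3 — |x − y|_19 = 19^{0} = 1.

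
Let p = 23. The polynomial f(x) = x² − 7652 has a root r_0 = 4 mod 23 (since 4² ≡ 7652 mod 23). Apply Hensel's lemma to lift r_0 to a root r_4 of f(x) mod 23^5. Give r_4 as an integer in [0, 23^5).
r_4 = 3165701 (mod 6436343)

Hensel's recurrence: r_{i+1} = r_i − f(r_i)·(f′(r_i))^{-1} mod 23^{i+2}, with f′(x) = 2x. Iterate:
  r_0 = 4 (mod 23)
  r_1 = 165 (mod 529)
  r_2 = 2281 (mod 12167)
  r_3 = 87450 (mod 279841)
  r_4 = 3165701 (mod 6436343)
Final: r_4 = 3165701, and one checks f(r_4) ≡ 0 mod 23^5.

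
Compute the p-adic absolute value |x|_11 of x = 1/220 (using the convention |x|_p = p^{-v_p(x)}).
|1/220|_11 = 11

Step 1 — compute v_11(x) by factoring powers of 11 out of the numerator and denominator: v_11(1/220) = -1. Step 2 — apply |x|_p = p^{-v_p(x)} = 11^{1} = 11.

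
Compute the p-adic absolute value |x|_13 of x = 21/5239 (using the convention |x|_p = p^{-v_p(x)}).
|21/5239|_13 = 169

Step 1 — compute v_13(x) by factoring powers of 13 out of the numerator and denominator: v_13(21/5239) = -2. Step 2 — apply |x|_p = p^{-v_p(x)} = 13^{2} = 169.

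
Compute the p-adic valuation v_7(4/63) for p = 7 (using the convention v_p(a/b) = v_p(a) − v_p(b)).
v_7(4/63) = -1

Factor powers of 7 from the numerator and denominator of the reduced fraction: 4 = 7^0 · 4 and 63 = 7^1 · 9. Apply v_p(a/b) = v_p(a) − v_p(b): v_7(4/63) = 0 − 1 = -1.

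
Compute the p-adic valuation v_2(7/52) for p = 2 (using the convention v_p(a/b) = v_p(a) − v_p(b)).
v_2(7/52) = -2

Factor powers of 2 from the numerator and denominator of the reduced fraction: 7 = 2^0 · 7 and 52 = 2^2 · 13. Apply v_p(a/b) = v_p(a) − v_p(b): v_2(7/52) = 0 − 2 = -2.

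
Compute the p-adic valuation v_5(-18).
v_5(-18) = 0

v_5(n) is the largest exponent k such that 5^k divides n. Factor out: -18 = -5^0 · 18. (Sign doesn't affect v_p.) So v_5(-18) = 0.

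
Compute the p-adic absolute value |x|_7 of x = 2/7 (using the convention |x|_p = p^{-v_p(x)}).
|2/7|_7 = 7

Step 1 — compute v_7(x) by factoring powers of 7 out of the numerator and denominator: v_7(2/7) = -1. Step 2 — apply |x|_p = p^{-v_p(x)} = 7^{1} = 7.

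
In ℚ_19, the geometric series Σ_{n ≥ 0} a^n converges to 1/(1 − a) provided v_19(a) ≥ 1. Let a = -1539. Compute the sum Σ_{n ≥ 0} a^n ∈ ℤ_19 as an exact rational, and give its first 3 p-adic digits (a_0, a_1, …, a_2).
Σ a^n = 1/(1 − a) = 1/1540;  first 3 digits = (1, 14, 1)

v_19(a) = 1 ≥ 1, so the series converges in ℤ_19 to 1/(1 − a) = 1/(1 − (-1539)) = 1/1540. Expand this rational in ℤ_19: compute digits iteratively via d_i = x_i mod 19, x_{i+1} = (x_i − d_i)/19. The first 3 digits are (1, 14, 1).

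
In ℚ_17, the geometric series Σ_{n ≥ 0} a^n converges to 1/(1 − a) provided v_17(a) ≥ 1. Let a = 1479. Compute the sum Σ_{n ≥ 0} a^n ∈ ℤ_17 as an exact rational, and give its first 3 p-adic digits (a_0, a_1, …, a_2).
Σ a^n = 1/(1 − a) = -1/1478;  first 3 digits = (1, 2, 9)

v_17(a) = 1 ≥ 1, so the series converges in ℤ_17 to 1/(1 − a) = 1/(1 − 1479) = -1/1478. Expand this rational in ℤ_17: compute digits iteratively via d_i = x_i mod 17, x_{i+1} = (x_i − d_i)/17. The first 3 digits are (1, 2, 9).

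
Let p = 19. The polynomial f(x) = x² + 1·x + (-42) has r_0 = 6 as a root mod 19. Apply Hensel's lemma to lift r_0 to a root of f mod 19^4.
r_3 = 6 (mod 130321)

Hensel: r_{i+1} = r_i − f(r_i)·(f′(r_i))^{-1} mod 19^{i+2}, f′(x) = 2x + 1. Iterate:
  r_0 = 6 (mod 19)
  r_1 = 6 (mod 361)
  r_2 = 6 (mod 6859)
  r_3 = 6 (mod 130321)
Final: r = 6 satisfies f(r) ≡ 0 mod 19^4.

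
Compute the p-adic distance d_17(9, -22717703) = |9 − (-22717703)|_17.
d_17(9, -22717703) = 1/1419857

Step 1 — x − y = 9 − (-22717703) = 22717712. Step 2 — v_17(22717712) = 5 (factor: 22717712 = (17^5 · 16); the sign does not affect v_p). Step 3 — |x − y|_17 = 17^{-5} = 1/1419857.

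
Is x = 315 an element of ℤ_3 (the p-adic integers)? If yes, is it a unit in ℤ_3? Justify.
x ∈ ℤ_3 but not a unit; v_3(x) = 2 > 0

ℤ_3 = {x ∈ ℚ_3 : v_3(x) ≥ 0} and ℤ_3^× = {x ∈ ℤ_3 : v_3(x) = 0}. Here v_3(315) = v_3(num) − v_3(den) = 2; compare against these criteria.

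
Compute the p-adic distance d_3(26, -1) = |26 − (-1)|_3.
d_3(26, -1) = 1/27

Step 1 — x − y = 26 − (-1) = 27. Step 2 — v_3(27) = 3 (factor: 27 = (3^3 · 1); the sign does not affect v_p). Step 3 — |x − y|_3 = 3^{-3} = 1/27.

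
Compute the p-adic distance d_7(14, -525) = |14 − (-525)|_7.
d_7(14, -525) = 1/49

Step 1 — x − y = 14 − (-525) = 539. Step 2 — v_7(539) = 2 (factor: 539 = (7^2 · 11); the sign does not affect v_p). Step 3 — |x − y|_7 = 7^{-2} = 1/49.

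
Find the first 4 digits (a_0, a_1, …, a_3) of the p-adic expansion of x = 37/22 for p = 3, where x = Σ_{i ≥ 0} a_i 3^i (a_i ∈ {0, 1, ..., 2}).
(a_0, …, a_3) = (1, 2, 2, 2)

v_3(37/22) = 0 (numerator and denominator both coprime to 3), so x ∈ ℤ_3^×. Compute digits iteratively via a_i = x_i mod 3, x_{i+1} = (x_i − a_i)/3, with x_0 = x:
  x_0 = 37/22;  a_0 = 1;  x_1 = (x_0 − 1)/3 = 5/22
  x_1 = 5/22;  a_1 = 2;  x_2 = (x_1 − 2)/3 = -13/22
  x_2 = -13/22;  a_2 = 2;  x_3 = (x_2 − 2)/3 = -19/22
  x_3 = -19/22;  a_3 = 2;  x_4 = (x_3 − 2)/3 = -21/22
Digits: (1, 2, 2, 2).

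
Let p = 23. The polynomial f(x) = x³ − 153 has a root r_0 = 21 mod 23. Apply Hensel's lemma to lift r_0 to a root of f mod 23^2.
r_1 = 320 (mod 529)

Hensel: r_{i+1} = r_i − f(r_i)/f′(r_i) mod 23^{i+2}, where f′(x) = 3x². Iterate:
  r_0 = 21 (mod 23)
  r_1 = 320 (mod 529)
Final: r = 320 with f(r) ≡ 0 mod 23^2.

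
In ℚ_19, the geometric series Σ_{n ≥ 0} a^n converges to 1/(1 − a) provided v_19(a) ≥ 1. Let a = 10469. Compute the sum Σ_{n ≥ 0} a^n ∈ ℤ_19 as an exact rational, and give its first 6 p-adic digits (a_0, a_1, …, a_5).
Σ a^n = 1/(1 − a) = -1/10468;  first 6 digits = (1, 0, 10, 1, 5, 6)

v_19(a) = 2 ≥ 1, so the series converges in ℤ_19 to 1/(1 − a) = 1/(1 − 10469) = -1/10468. Expand this rational in ℤ_19: compute digits iteratively via d_i = x_i mod 19, x_{i+1} = (x_i − d_i)/19. The first 6 digits are (1, 0, 10, 1, 5, 6).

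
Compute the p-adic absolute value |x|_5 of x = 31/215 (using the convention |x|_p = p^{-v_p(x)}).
|31/215|_5 = 5

Step 1 — compute v_5(x) by factoring powers of 5 out of the numerator and denominator: v_5(31/215) = -1. Step 2 — apply |x|_p = p^{-v_p(x)} = 5^{1} = 5.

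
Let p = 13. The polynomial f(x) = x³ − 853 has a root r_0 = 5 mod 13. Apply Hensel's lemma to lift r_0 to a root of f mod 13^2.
r_1 = 44 (mod 169)

Hensel: r_{i+1} = r_i − f(r_i)/f′(r_i) mod 13^{i+2}, where f′(x) = 3x². Iterate:
  r_0 = 5 (mod 13)
  r_1 = 44 (mod 169)
Final: r = 44 with f(r) ≡ 0 mod 13^2.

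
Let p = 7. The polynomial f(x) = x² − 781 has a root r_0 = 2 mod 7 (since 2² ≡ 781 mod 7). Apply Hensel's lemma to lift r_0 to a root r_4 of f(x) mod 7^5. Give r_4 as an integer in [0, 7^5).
r_4 = 10866 (mod 16807)

Hensel's recurrence: r_{i+1} = r_i − f(r_i)·(f′(r_i))^{-1} mod 7^{i+2}, with f′(x) = 2x. Iterate:
  r_0 = 2 (mod 7)
  r_1 = 37 (mod 49)
  r_2 = 233 (mod 343)
  r_3 = 1262 (mod 2401)
  r_4 = 10866 (mod 16807)
Final: r_4 = 10866, and one checks f(r_4) ≡ 0 mod 7^5.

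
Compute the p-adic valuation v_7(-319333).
v_7(-319333) = 5

v_7(n) is the largest exponent k such that 7^k divides n. Factor out: -319333 = -7^5 · 19. (Sign doesn't affect v_p.) So v_7(-319333) = 5.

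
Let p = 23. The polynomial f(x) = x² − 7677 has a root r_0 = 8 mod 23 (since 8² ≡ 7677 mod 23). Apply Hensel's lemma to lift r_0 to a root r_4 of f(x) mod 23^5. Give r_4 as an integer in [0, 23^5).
r_4 = 5293757 (mod 6436343)

Hensel's recurrence: r_{i+1} = r_i − f(r_i)·(f′(r_i))^{-1} mod 23^{i+2}, with f′(x) = 2x. Iterate:
  r_0 = 8 (mod 23)
  r_1 = 54 (mod 529)
  r_2 = 1112 (mod 12167)
  r_3 = 256619 (mod 279841)
  r_4 = 5293757 (mod 6436343)
Final: r_4 = 5293757, and one checks f(r_4) ≡ 0 mod 23^5.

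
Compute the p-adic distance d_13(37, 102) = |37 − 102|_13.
d_13(37, 102) = 1/13

Step 1 — x − y = 37 − 102 = -65. Step 2 — v_13(-65) = 1 (factor: -65 = −(13^1 · 5); the sign does not affect v_p). Step 3 — |x − y|_13 = 13^{-1} = 1/13.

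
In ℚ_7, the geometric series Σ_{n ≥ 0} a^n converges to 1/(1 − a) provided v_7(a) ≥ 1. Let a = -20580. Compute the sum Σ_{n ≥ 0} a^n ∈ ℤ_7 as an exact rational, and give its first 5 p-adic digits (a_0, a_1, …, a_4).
Σ a^n = 1/(1 − a) = 1/20581;  first 5 digits = (1, 0, 0, 3, 5)

v_7(a) = 3 ≥ 1, so the series converges in ℤ_7 to 1/(1 − a) = 1/(1 − (-20580)) = 1/20581. Expand this rational in ℤ_7: compute digits iteratively via d_i = x_i mod 7, x_{i+1} = (x_i − d_i)/7. The first 5 digits are (1, 0, 0, 3, 5).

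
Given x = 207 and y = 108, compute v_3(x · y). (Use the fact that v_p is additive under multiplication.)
v_3(22356) = 5

v_p(x) = 2 (factor: 207 = 3^2 · 23); v_p(y) = 3 (factor: 108 = 3^3 · 4). Additivity: v_p(xy) = v_p(x) + v_p(y) = 2 + 3 = 5. (Direct check: xy = 22356 = 3^5 · (92).)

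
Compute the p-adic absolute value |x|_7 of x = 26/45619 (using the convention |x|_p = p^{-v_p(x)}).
|26/45619|_7 = 2401

Step 1 — compute v_7(x) by factoring powers of 7 out of the numerator and denominator: v_7(26/45619) = -4. Step 2 — apply |x|_p = p^{-v_p(x)} = 7^{4} = 2401.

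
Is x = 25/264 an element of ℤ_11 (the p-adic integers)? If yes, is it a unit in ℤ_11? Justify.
x ∉ ℤ_11 (v_11(x) = -1 < 0)

ℤ_11 = {x ∈ ℚ_11 : v_11(x) ≥ 0} and ℤ_11^× = {x ∈ ℤ_11 : v_11(x) = 0}. Here v_11(25/264) = v_11(num) − v_11(den) = -1; compare against these criteria.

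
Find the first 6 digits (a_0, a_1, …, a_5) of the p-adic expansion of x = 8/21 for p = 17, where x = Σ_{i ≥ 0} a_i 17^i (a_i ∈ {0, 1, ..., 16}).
(a_0, …, a_5) = (2, 8, 6, 15, 8, 10)

v_17(8/21) = 0 (numerator and denominator both coprime to 17), so x ∈ ℤ_17^×. Compute digits iteratively via a_i = x_i mod 17, x_{i+1} = (x_i − a_i)/17, with x_0 = x:
  x_0 = 8/21;  a_0 = 2;  x_1 = (x_0 − 2)/17 = -2/21
  x_1 = -2/21;  a_1 = 8;  x_2 = (x_1 − 8)/17 = -10/21
  x_2 = -10/21;  a_2 = 6;  x_3 = (x_2 − 6)/17 = -8/21
  x_3 = -8/21;  a_3 = 15;  x_4 = (x_3 − 15)/17 = -19/21
  x_4 = -19/21;  a_4 = 8;  x_5 = (x_4 − 8)/17 = -11/21
  x_5 = -11/21;  a_5 = 10;  x_6 = (x_5 − 10)/17 = -13/21
Digits: (2, 8, 6, 15, 8, 10).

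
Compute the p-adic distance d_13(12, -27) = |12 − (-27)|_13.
d_13(12, -27) = 1/13

Step 1 — x − y = 12 − (-27) = 39. Step 2 — v_13(39) = 1 (factor: 39 = (13^1 · 3); the sign does not affect v_p). Step 3 — |x − y|_13 = 13^{-1} = 1/13.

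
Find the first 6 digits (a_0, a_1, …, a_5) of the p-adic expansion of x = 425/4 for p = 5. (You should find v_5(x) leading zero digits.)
(a_0, …, a_5) = (0, 0, 3, 4, 3, 3)

v_5(425/4) = 2, so a_0 = ... = a_1 = 0. Factor out: x = 5^2 · u with u = 17/4 a unit in ℤ_5. Expand u iteratively via a_{v+i} = u_i mod 5, u_{i+1} = (u_i − a_{v+i})/5:
  u_0 = 17/4;  a_2 = 3;  u_1 = (u_0 − 3)/5 = 1/4
  u_1 = 1/4;  a_3 = 4;  u_2 = (u_1 − 4)/5 = -3/4
  u_2 = -3/4;  a_4 = 3;  u_3 = (u_2 − 3)/5 = -3/4
  u_3 = -3/4;  a_5 = 3;  u_4 = (u_3 − 3)/5 = -3/4
Digits: (0, 0, 3, 4, 3, 3).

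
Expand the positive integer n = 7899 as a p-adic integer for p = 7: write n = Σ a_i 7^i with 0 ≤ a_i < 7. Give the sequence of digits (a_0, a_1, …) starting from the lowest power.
(a_0, a_1, …) = (3, 1, 0, 2, 3)

Repeated division by 7 gives the digits low-to-high: 7899 = 3 + 1·7^1 + 2·7^3 + 3·7^4. Digit sequence: (3, 1, 0, 2, 3).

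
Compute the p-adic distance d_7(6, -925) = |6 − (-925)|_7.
d_7(6, -925) = 1/49

Step 1 — x − y = 6 − (-925) = 931. Step 2 — v_7(931) = 2 (factor: 931 = (7^2 · 19); the sign does not affect v_p). Step 3 — |x − y|_7 = 7^{-2} = 1/49.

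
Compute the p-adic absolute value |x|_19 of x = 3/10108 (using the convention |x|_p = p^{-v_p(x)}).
|3/10108|_19 = 361

Step 1 — compute v_19(x) by factoring powers of 19 out of the numerator and denominator: v_19(3/10108) = -2. Step 2 — apply |x|_p = p^{-v_p(x)} = 19^{2} = 361.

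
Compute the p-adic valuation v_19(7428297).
v_19(7428297) = 5

v_19(n) is the largest exponent k such that 19^k divides n. Factor out: 7428297 = 19^5 · 3. (Sign doesn't affect v_p.) So v_19(7428297) = 5.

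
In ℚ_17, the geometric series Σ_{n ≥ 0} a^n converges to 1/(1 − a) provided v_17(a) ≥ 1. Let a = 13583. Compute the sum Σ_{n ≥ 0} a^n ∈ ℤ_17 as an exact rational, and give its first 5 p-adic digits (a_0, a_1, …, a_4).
Σ a^n = 1/(1 − a) = -1/13582;  first 5 digits = (1, 0, 13, 2, 16)

v_17(a) = 2 ≥ 1, so the series converges in ℤ_17 to 1/(1 − a) = 1/(1 − 13583) = -1/13582. Expand this rational in ℤ_17: compute digits iteratively via d_i = x_i mod 17, x_{i+1} = (x_i − d_i)/17. The first 5 digits are (1, 0, 13, 2, 16).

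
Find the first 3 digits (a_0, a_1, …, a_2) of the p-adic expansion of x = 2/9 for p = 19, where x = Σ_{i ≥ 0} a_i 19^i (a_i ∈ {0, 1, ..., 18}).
(a_0, …, a_2) = (15, 14, 14)

v_19(2/9) = 0 (numerator and denominator both coprime to 19), so x ∈ ℤ_19^×. Compute digits iteratively via a_i = x_i mod 19, x_{i+1} = (x_i − a_i)/19, with x_0 = x:
  x_0 = 2/9;  a_0 = 15;  x_1 = (x_0 − 15)/19 = -7/9
  x_1 = -7/9;  a_1 = 14;  x_2 = (x_1 − 14)/19 = -7/9
  x_2 = -7/9;  a_2 = 14;  x_3 = (x_2 − 14)/19 = -7/9
Digits: (15, 14, 14).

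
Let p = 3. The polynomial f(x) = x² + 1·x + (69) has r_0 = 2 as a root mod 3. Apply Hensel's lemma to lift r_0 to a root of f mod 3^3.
r_2 = 23 (mod 27)

Hensel: r_{i+1} = r_i − f(r_i)·(f′(r_i))^{-1} mod 3^{i+2}, f′(x) = 2x + 1. Iterate:
  r_0 = 2 (mod 3)
  r_1 = 5 (mod 9)
  r_2 = 23 (mod 27)
Final: r = 23 satisfies f(r) ≡ 0 mod 3^3.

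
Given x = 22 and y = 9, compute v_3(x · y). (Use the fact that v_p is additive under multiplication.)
v_3(198) = 2

v_p(x) = 0 (factor: 22 = 3^0 · 22); v_p(y) = 2 (factor: 9 = 3^2 · 1). Additivity: v_p(xy) = v_p(x) + v_p(y) = 0 + 2 = 2. (Direct check: xy = 198 = 3^2 · (22).)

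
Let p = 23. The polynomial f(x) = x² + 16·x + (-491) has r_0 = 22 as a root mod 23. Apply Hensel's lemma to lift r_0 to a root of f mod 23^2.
r_1 = 413 (mod 529)

Hensel: r_{i+1} = r_i − f(r_i)·(f′(r_i))^{-1} mod 23^{i+2}, f′(x) = 2x + 16. Iterate:
  r_0 = 22 (mod 23)
  r_1 = 413 (mod 529)
Final: r = 413 satisfies f(r) ≡ 0 mod 23^2.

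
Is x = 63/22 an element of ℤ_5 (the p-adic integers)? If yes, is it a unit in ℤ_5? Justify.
x ∈ ℤ_5^× (unit); v_5(x) = 0

ℤ_5 = {x ∈ ℚ_5 : v_5(x) ≥ 0} and ℤ_5^× = {x ∈ ℤ_5 : v_5(x) = 0}. Here v_5(63/22) = v_5(num) − v_5(den) = 0; compare against these criteria.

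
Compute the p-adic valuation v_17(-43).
v_17(-43) = 0

v_17(n) is the largest exponent k such that 17^k divides n. Factor out: -43 = -17^0 · 43. (Sign doesn't affect v_p.) So v_17(-43) = 0.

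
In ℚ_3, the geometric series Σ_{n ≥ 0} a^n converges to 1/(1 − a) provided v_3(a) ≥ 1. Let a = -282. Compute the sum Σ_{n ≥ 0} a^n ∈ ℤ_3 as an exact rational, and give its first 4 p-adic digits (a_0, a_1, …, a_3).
Σ a^n = 1/(1 − a) = 1/283;  first 4 digits = (1, 2, 2, 2)

v_3(a) = 1 ≥ 1, so the series converges in ℤ_3 to 1/(1 − a) = 1/(1 − (-282)) = 1/283. Expand this rational in ℤ_3: compute digits iteratively via d_i = x_i mod 3, x_{i+1} = (x_i − d_i)/3. The first 4 digits are (1, 2, 2, 2).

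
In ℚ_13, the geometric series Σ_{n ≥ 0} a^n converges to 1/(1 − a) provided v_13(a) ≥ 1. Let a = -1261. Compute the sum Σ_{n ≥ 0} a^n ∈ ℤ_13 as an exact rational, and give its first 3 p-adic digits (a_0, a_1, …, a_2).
Σ a^n = 1/(1 − a) = 1/1262;  first 3 digits = (1, 7, 2)

v_13(a) = 1 ≥ 1, so the series converges in ℤ_13 to 1/(1 − a) = 1/(1 − (-1261)) = 1/1262. Expand this rational in ℤ_13: compute digits iteratively via d_i = x_i mod 13, x_{i+1} = (x_i − d_i)/13. The first 3 digits are (1, 7, 2).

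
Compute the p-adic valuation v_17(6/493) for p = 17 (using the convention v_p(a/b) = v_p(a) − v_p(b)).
v_17(6/493) = -1

Factor powers of 17 from the numerator and denominator of the reduced fraction: 6 = 17^0 · 6 and 493 = 17^1 · 29. Apply v_p(a/b) = v_p(a) − v_p(b): v_17(6/493) = 0 − 1 = -1.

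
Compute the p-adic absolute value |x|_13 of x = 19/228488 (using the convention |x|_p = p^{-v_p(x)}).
|19/228488|_13 = 28561

Step 1 — compute v_13(x) by factoring powers of 13 out of the numerator and denominator: v_13(19/228488) = -4. Step 2 — apply |x|_p = p^{-v_p(x)} = 13^{4} = 28561.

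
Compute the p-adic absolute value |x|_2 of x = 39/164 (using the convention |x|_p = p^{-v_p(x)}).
|39/164|_2 = 4

Step 1 — compute v_2(x) by factoring powers of 2 out of the numerator and denominator: v_2(39/164) = -2. Step 2 — apply |x|_p = p^{-v_p(x)} = 2^{2} = 4.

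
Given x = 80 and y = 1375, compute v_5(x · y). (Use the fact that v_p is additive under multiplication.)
v_5(110000) = 4

v_p(x) = 1 (factor: 80 = 5^1 · 16); v_p(y) = 3 (factor: 1375 = 5^3 · 11). Additivity: v_p(xy) = v_p(x) + v_p(y) = 1 + 3 = 4. (Direct check: xy = 110000 = 5^4 · (176).)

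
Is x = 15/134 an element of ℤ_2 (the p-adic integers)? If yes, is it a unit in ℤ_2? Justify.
x ∉ ℤ_2 (v_2(x) = -1 < 0)

ℤ_2 = {x ∈ ℚ_2 : v_2(x) ≥ 0} and ℤ_2^× = {x ∈ ℤ_2 : v_2(x) = 0}. Here v_2(15/134) = v_2(num) − v_2(den) = -1; compare against these criteria.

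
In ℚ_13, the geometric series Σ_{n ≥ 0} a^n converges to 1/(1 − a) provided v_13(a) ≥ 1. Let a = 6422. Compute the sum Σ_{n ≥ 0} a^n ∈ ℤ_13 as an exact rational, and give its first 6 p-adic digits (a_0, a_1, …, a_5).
Σ a^n = 1/(1 − a) = -1/6421;  first 6 digits = (1, 0, 12, 2, 1, 7)

v_13(a) = 2 ≥ 1, so the series converges in ℤ_13 to 1/(1 − a) = 1/(1 − 6422) = -1/6421. Expand this rational in ℤ_13: compute digits iteratively via d_i = x_i mod 13, x_{i+1} = (x_i − d_i)/13. The first 6 digits are (1, 0, 12, 2, 1, 7).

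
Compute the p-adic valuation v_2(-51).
v_2(-51) = 0

v_2(n) is the largest exponent k such that 2^k divides n. Factor out: -51 = -2^0 · 51. (Sign doesn't affect v_p.) So v_2(-51) = 0.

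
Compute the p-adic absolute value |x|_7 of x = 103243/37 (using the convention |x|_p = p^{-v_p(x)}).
|103243/37|_7 = 1/2401

Step 1 — compute v_7(x) by factoring powers of 7 out of the numerator and denominator: v_7(103243/37) = 4. Step 2 — apply |x|_p = p^{-v_p(x)} = 7^{-4} = 1/2401.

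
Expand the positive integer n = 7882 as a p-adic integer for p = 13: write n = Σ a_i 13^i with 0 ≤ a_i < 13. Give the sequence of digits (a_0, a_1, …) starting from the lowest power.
(a_0, a_1, …) = (4, 8, 7, 3)

Repeated division by 13 gives the digits low-to-high: 7882 = 4 + 8·13^1 + 7·13^2 + 3·13^3. Digit sequence: (4, 8, 7, 3).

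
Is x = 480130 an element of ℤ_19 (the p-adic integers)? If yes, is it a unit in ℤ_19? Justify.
x ∈ ℤ_19 but not a unit; v_19(x) = 3 > 0

ℤ_19 = {x ∈ ℚ_19 : v_19(x) ≥ 0} and ℤ_19^× = {x ∈ ℤ_19 : v_19(x) = 0}. Here v_19(480130) = v_19(num) − v_19(den) = 3; compare against these criteria.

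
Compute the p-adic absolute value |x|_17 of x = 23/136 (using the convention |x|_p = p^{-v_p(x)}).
|23/136|_17 = 17

Step 1 — compute v_17(x) by factoring powers of 17 out of the numerator and denominator: v_17(23/136) = -1. Step 2 — apply |x|_p = p^{-v_p(x)} = 17^{1} = 17.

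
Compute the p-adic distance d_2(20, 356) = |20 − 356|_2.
d_2(20, 356) = 1/16

Step 1 — x − y = 20 − 356 = -336. Step 2 — v_2(-336) = 4 (factor: -336 = −(2^4 · 21); the sign does not affect v_p). Step 3 — |x − y|_2 = 2^{-4} = 1/16.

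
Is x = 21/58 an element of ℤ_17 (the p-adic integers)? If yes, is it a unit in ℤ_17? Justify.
x ∈ ℤ_17^× (unit); v_17(x) = 0

ℤ_17 = {x ∈ ℚ_17 : v_17(x) ≥ 0} and ℤ_17^× = {x ∈ ℤ_17 : v_17(x) = 0}. Here v_17(21/58) = v_17(num) − v_17(den) = 0; compare against these criteria.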